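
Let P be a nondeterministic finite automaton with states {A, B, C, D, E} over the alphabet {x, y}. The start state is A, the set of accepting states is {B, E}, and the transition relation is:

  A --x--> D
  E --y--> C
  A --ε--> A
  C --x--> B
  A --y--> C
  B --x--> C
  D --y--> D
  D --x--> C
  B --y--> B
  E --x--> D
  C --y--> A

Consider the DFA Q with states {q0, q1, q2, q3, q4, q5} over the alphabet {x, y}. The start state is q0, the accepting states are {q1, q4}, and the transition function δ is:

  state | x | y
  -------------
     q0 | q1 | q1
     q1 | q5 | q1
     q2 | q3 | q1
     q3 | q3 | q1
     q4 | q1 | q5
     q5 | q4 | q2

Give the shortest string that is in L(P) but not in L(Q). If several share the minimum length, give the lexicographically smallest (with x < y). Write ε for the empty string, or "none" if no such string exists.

The string yx is accepted by P but not by Q.
No shorter string lies in the difference, and yx is the lexicographically first length-2 string in L(P) \ L(Q).

yx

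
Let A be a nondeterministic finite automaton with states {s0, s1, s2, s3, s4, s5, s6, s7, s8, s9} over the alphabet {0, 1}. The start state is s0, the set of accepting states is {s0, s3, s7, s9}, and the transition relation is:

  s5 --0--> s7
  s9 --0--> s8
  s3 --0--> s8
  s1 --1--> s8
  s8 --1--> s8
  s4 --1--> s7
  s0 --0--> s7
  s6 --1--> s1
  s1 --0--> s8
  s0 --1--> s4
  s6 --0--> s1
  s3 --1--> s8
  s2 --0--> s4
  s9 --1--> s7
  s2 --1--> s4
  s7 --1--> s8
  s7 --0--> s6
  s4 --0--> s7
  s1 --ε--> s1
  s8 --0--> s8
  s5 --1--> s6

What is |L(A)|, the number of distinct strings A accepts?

4

The useful subgraph on states {s0, s4, s7} is acyclic, so L(A) is finite; the longest accepting path visits 3 useful states, giving maximum string length 2.
Counting accepting paths from s0 by length: 1 of length 0, 1 of length 1, 2 of length 2. Total 4.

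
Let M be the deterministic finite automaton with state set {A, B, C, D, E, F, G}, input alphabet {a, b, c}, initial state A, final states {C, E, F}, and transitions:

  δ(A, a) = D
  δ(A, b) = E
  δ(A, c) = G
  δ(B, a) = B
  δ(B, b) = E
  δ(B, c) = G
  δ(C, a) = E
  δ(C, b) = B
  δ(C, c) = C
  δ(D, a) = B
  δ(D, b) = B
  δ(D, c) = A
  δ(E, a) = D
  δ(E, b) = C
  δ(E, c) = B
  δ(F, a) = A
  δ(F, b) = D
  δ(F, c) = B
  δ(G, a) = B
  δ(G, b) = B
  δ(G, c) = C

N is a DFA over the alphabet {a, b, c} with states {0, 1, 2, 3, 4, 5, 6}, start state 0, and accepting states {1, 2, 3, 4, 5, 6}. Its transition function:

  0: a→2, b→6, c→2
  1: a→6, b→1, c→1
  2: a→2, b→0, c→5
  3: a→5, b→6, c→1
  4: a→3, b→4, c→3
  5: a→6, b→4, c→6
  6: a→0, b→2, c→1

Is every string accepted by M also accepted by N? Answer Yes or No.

The string aab is in L(M) but not in L(N).
So L(M) ⊄ L(N).

No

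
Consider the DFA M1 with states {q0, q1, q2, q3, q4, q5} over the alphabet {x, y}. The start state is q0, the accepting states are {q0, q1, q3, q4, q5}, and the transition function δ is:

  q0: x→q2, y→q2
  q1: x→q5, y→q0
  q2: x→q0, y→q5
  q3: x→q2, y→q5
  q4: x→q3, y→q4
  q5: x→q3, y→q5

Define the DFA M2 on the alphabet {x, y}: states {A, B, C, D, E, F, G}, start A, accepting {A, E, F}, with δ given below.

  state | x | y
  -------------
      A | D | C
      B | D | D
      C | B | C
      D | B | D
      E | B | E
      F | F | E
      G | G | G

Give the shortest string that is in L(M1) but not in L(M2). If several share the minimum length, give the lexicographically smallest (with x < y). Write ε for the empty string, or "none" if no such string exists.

xx

The string xx is accepted by M1 but not by M2.
No shorter string lies in the difference, and xx is the lexicographically first length-2 string in L(M1) \ L(M2).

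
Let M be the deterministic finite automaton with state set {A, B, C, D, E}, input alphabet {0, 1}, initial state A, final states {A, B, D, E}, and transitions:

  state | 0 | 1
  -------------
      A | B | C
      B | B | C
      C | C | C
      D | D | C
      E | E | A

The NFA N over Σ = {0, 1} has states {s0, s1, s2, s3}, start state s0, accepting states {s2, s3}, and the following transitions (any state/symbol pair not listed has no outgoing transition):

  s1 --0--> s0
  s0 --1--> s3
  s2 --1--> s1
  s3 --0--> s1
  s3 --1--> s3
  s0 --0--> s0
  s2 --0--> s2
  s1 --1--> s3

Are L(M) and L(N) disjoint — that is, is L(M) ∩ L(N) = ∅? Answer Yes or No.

Yes

Exploring the product automaton M × N from the start pair (A, s0), following both machines on each input symbol, reaches 5 state pairs: (A, s0), (B, s0), (C, s3), (C, s1), (C, s0).
M accepts in {A, B, D, E} and N accepts in {s2, s3}; no reachable pair has both components accepting, so no string drives both machines to acceptance simultaneously and L(M) ∩ L(N) = ∅.
So no string is accepted by both, and the intersection is empty.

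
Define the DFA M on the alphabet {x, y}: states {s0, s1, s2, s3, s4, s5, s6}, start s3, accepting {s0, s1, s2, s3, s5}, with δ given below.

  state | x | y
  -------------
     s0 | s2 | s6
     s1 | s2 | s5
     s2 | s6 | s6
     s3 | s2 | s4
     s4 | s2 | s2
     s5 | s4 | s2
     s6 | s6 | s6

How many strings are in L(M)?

The useful subgraph on states {s2, s3, s4} is acyclic, so L(M) is finite; the longest accepting path visits 3 useful states, giving maximum string length 2.
Counting accepting paths from s3 by length: 1 of length 0, 1 of length 1, 2 of length 2. Total 4.

4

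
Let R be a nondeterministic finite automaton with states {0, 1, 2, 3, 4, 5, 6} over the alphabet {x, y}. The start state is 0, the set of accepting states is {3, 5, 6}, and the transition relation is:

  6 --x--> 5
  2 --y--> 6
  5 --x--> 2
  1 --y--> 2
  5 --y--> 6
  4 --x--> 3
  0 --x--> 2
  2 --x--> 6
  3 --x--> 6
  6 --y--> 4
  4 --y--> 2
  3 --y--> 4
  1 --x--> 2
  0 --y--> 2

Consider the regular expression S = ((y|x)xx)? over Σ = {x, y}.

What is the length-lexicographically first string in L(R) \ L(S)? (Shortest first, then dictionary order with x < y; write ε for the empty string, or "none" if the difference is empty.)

xx

The string xx is accepted by R but not by S.
No shorter string lies in the difference, and xx is the lexicographically first length-2 string in L(R) \ L(S).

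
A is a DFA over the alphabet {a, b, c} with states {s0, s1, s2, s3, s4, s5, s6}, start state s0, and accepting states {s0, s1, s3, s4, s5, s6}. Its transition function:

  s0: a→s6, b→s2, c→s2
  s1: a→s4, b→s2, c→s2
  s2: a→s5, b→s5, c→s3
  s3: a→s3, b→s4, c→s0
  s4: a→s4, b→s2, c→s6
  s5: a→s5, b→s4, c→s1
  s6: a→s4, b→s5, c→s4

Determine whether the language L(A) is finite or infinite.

infinite

State s0 is reachable from the start and can reach an accepting state, and it lies on the cycle s0 → s2 → s3 → s0.
Traversing that cycle any number of times yields accepted strings of unbounded length, so the language is infinite.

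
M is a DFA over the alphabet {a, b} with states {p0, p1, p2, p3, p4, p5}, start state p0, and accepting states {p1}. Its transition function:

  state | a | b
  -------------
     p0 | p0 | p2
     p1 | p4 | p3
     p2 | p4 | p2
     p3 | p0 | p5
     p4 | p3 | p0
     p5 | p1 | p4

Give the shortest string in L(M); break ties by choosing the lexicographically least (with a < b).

baaba

A breadth-first search from p0 reaches an accepting state first via the path p0 → p2 → p4 → p3 → p5 → p1 on input baaba.
No string of length < 5 is accepted (BFS exhausts all shorter strings without reaching an accepting state), and baaba is the lexicographically least accepting string of length 5.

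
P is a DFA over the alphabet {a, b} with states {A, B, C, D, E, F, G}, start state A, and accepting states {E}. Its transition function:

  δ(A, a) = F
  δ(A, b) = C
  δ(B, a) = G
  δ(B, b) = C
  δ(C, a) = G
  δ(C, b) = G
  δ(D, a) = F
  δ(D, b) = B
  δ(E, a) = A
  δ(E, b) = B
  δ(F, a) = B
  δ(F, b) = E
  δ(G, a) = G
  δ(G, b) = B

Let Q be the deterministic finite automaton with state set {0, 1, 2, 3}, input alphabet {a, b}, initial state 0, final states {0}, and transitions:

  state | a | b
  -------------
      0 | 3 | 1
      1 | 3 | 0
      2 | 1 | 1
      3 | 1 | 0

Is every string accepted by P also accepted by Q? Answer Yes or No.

Yes

Exploring the product automaton P × Q from the start pair (A, 0), following both machines on each input symbol, reaches 13 state pairs: (A, 0), (F, 3), (C, 1), (B, 1), (E, 0), (G, 3), (G, 0), (C, 0), (A, 3), (G, 1), (B, 0), (F, 1), (B, 3).
P accepts in {E} and Q accepts in {0}. The reachable pairs whose P-component is accepting are (E, 0); in each of them the Q-component is accepting too, so the product for L(P) \ L(Q) (P-component accepting, Q-component rejecting) has no reachable accepting pair and the difference is empty.
Hence every string in L(P) is also in L(Q).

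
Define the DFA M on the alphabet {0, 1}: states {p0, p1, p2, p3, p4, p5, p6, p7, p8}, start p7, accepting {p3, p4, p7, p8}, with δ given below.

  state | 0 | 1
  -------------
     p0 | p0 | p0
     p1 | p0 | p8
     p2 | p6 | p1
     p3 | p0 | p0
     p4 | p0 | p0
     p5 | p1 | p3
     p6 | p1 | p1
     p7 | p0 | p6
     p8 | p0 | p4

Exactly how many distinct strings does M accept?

The useful subgraph on states {p1, p4, p6, p7, p8} is acyclic, so L(M) is finite; the longest accepting path visits 5 useful states, giving maximum string length 4.
Counting accepting paths from p7 by length: 1 of length 0, 2 of length 3, 2 of length 4. Total 5.

5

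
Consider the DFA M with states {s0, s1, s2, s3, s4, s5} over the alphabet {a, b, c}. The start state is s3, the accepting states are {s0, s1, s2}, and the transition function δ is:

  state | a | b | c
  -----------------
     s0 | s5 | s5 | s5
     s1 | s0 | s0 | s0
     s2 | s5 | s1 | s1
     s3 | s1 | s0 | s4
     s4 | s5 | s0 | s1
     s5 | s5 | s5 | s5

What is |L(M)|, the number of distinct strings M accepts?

The useful subgraph on states {s0, s1, s3, s4} is acyclic, so L(M) is finite; the longest accepting path visits 4 useful states, giving maximum string length 3.
Counting accepting paths from s3 by length: 2 of length 1, 5 of length 2, 3 of length 3. Total 10.

10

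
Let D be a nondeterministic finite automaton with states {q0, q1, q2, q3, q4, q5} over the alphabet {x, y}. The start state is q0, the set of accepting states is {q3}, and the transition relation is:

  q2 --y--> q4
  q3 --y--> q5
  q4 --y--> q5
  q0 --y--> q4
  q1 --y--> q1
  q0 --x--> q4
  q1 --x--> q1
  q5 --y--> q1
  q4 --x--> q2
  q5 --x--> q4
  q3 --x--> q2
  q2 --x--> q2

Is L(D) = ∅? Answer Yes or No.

The states reachable from the start state are {q0, q1, q2, q4, q5}.
None of the accepting states {q3} is reachable, so no string is accepted and L(D) = ∅.

Yes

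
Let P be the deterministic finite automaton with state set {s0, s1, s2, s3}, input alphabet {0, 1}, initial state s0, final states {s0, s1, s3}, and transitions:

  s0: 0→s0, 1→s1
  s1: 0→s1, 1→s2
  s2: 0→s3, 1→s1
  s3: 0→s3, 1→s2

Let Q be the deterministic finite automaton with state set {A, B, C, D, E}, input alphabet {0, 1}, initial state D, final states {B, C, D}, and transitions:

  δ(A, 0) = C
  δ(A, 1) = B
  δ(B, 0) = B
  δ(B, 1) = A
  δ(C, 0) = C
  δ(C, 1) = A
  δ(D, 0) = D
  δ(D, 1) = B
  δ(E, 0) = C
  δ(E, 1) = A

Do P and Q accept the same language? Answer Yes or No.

Yes

Exploring the product automaton P × Q from the start pair (s0, D), following both machines on each input symbol, reaches 4 state pairs: (s0, D), (s1, B), (s2, A), (s3, C).
P accepts in {s0, s1, s3} and Q accepts in {B, C, D}. In every reachable pair the two components are either both accepting — (s0, D), (s1, B), (s3, C) — or both non-accepting, so no string is accepted by exactly one of the machines: L(P) \ L(Q) and L(Q) \ L(P) are both empty.
Hence every string is accepted by P iff it is accepted by Q, and the two languages coincide.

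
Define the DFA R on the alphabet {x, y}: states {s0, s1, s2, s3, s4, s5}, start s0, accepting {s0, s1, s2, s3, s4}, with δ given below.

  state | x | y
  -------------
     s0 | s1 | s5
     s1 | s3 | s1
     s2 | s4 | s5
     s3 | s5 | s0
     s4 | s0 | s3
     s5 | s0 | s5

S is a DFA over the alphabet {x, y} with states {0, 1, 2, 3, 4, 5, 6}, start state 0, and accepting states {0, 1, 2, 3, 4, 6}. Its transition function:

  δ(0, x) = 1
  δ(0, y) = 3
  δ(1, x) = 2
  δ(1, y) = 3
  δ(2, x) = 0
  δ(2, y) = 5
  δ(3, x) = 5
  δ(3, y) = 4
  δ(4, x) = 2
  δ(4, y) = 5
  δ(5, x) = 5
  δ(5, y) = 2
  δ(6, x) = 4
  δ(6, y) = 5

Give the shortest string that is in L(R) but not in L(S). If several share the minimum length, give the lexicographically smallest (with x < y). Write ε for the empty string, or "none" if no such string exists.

The string yx is accepted by R but not by S.
No shorter string lies in the difference, and yx is the lexicographically first length-2 string in L(R) \ L(S).

yx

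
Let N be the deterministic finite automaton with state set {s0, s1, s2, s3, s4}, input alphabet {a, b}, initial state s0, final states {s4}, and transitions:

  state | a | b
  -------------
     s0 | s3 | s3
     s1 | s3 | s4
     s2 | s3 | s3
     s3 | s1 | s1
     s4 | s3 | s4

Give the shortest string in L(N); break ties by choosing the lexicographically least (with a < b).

A breadth-first search from s0 reaches an accepting state first via the path s0 → s3 → s1 → s4 on input aab.
No string of length < 3 is accepted (BFS exhausts all shorter strings without reaching an accepting state), and aab is the lexicographically least accepting string of length 3.

aab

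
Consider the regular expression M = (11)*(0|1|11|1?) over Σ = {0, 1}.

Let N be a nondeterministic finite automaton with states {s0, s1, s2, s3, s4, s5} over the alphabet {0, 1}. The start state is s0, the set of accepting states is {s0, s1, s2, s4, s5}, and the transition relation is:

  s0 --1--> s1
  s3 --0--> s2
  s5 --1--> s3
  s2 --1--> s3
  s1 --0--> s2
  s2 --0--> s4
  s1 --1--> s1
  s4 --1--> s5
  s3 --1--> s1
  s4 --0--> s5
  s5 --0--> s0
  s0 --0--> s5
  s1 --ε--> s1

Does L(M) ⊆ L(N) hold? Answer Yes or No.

Yes

Converting the expression M to a DFA (subset construction, then merging equivalent states) gives the minimal DFA with states {m0, m1, m2, m3}, start state m0, accepting states {m0, m1, m2} and transitions m0: 0→m1, 1→m2; m1: 0→m3, 1→m3; m2: 0→m3, 1→m0; m3: 0→m3, 1→m3.
Exploring the product automaton M × N from the start pair (m0, s0), following both machines on each input symbol, reaches 11 state pairs: (m0, s0), (m1, s5), (m2, s1), (m3, s0), (m3, s3), (m3, s2), (m0, s1), (m3, s5), (m3, s1), (m3, s4), (m1, s2).
M accepts in {m0, m1, m2} and N accepts in {s0, s1, s2, s4, s5}. The reachable pairs whose M-component is accepting are (m0, s0), (m1, s5), (m2, s1), (m0, s1), (m1, s2); in each of them the N-component is accepting too, so the product for L(M) \ L(N) (M-component accepting, N-component rejecting) has no reachable accepting pair and the difference is empty.
Hence every string in L(M) is also in L(N).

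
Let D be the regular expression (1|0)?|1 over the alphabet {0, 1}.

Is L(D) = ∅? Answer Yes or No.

The empty string ε matches the expression, so it belongs to L(D).
Since L(D) contains at least one string, it is not empty.

No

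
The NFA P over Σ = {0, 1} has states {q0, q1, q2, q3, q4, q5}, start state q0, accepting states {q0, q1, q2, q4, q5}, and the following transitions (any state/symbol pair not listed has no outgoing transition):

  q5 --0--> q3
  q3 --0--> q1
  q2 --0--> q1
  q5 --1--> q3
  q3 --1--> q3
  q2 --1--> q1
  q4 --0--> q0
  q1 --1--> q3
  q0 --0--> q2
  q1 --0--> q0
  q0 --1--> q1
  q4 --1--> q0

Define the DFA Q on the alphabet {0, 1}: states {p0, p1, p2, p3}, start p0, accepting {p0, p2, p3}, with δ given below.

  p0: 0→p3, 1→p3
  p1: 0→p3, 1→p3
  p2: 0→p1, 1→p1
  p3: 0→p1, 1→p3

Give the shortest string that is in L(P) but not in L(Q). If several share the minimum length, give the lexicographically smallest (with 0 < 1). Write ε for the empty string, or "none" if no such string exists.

00

The string 00 is accepted by P but not by Q.
No shorter string lies in the difference, and 00 is the lexicographically first length-2 string in L(P) \ L(Q).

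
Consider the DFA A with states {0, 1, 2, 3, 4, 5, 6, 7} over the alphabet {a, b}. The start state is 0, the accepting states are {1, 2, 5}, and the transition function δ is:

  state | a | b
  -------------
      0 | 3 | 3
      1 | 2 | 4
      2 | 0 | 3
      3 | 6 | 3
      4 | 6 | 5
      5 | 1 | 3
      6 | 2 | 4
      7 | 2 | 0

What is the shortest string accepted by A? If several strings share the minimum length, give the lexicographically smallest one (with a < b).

A breadth-first search from 0 reaches an accepting state first via the path 0 → 3 → 6 → 2 on input aaa.
No string of length < 3 is accepted (BFS exhausts all shorter strings without reaching an accepting state), and aaa is the lexicographically least accepting string of length 3.

aaa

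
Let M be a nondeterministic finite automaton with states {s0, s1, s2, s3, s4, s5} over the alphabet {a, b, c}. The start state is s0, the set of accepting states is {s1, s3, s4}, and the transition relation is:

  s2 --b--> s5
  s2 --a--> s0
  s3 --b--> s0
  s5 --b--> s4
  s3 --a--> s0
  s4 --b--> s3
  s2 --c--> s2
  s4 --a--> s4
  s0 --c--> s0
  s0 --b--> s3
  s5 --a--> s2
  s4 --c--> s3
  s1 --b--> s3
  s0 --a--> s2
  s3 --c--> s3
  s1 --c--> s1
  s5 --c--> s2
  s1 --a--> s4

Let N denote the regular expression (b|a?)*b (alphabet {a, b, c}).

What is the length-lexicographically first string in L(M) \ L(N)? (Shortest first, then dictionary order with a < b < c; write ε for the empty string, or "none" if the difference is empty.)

bc

The string bc is accepted by M but not by N.
No shorter string lies in the difference, and bc is the lexicographically first length-2 string in L(M) \ L(N).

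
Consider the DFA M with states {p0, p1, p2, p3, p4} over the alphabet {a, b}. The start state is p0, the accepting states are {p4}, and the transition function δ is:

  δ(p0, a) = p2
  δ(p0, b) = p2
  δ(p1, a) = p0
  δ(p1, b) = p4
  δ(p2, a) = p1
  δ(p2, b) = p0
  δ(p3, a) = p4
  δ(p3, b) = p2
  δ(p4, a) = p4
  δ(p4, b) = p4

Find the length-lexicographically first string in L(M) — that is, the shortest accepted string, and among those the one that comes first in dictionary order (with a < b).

A breadth-first search from p0 reaches an accepting state first via the path p0 → p2 → p1 → p4 on input aab.
No string of length < 3 is accepted (BFS exhausts all shorter strings without reaching an accepting state), and aab is the lexicographically least accepting string of length 3.

aab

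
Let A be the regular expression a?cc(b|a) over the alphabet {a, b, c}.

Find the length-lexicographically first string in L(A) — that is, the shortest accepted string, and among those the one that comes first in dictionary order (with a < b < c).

By inspection of the expression, no string of length less than 3 matches, and cca is the lexicographically first match of length 3.

cca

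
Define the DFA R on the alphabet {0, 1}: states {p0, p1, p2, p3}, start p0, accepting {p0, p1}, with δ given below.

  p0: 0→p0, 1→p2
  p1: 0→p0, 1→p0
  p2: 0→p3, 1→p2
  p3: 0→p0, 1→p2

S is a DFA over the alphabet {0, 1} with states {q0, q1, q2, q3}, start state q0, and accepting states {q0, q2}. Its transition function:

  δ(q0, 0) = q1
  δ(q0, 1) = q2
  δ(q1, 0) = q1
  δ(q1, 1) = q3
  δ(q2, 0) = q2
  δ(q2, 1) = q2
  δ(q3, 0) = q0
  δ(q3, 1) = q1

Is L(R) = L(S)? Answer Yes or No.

No

The string 0 is accepted by R but rejected by S.
So L(R) ≠ L(S).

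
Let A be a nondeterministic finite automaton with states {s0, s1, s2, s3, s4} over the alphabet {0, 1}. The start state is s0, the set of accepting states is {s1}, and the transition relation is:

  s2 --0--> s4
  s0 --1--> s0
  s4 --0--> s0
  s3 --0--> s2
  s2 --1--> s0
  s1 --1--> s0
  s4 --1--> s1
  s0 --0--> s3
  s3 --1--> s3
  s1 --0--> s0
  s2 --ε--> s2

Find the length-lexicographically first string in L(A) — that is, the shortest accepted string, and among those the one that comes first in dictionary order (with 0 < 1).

0001

A breadth-first search from s0 reaches an accepting state first via the path s0 → s3 → s2 → s4 → s1 on input 0001.
No string of length < 4 is accepted (BFS exhausts all shorter strings without reaching an accepting state), and 0001 is the lexicographically least accepting string of length 4.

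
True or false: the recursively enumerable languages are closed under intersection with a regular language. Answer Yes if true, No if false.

Yes

First check the input against a DFA for the regular language; if it passes, run the recogniser for L and accept when it does.
So the recursively enumerable languages are closed under intersection with a regular language.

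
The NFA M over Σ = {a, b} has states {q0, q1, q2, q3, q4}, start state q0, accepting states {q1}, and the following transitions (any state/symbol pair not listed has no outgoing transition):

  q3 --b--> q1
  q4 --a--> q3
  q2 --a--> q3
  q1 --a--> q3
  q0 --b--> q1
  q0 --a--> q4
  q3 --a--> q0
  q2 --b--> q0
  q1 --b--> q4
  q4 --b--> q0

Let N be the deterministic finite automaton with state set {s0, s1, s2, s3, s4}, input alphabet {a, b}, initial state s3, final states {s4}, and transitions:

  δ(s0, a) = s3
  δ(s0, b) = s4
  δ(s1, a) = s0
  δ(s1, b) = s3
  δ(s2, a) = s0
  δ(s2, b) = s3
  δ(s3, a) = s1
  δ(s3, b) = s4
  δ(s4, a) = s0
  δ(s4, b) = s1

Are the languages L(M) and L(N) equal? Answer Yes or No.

Exploring the product automaton M × N from the start pair (q0, s3), following both machines on each input symbol, reaches 4 state pairs: (q0, s3), (q4, s1), (q1, s4), (q3, s0).
M accepts in {q1} and N accepts in {s4}. In every reachable pair the two components are either both accepting — (q1, s4) — or both non-accepting, so no string is accepted by exactly one of the machines: L(M) \ L(N) and L(N) \ L(M) are both empty.
Hence every string is accepted by M iff it is accepted by N, and the two languages coincide.

Yes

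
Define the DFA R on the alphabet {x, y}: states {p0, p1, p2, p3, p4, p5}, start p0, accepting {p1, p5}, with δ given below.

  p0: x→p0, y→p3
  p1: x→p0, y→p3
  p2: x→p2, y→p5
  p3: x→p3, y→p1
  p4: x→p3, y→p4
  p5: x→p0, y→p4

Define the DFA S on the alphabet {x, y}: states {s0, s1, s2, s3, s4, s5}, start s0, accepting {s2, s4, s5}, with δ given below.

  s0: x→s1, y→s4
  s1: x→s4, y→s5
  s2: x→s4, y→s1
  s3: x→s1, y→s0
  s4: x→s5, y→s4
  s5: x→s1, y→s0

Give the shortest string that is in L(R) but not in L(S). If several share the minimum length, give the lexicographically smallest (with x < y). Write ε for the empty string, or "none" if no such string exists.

xyy

The string xyy is accepted by R but not by S.
No shorter string lies in the difference, and xyy is the lexicographically first length-3 string in L(R) \ L(S).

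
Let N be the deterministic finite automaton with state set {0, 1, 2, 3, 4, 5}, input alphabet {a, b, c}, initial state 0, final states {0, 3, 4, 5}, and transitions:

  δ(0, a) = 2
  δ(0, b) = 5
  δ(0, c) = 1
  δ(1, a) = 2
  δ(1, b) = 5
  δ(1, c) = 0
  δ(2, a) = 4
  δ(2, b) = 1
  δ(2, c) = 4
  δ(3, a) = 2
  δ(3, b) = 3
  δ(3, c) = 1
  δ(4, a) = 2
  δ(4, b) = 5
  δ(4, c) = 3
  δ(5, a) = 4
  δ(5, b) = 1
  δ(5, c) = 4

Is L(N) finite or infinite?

State 0 is reachable from the start and can reach an accepting state, and it lies on the cycle 0 → 1 → 0.
Traversing that cycle any number of times yields accepted strings of unbounded length, so the language is infinite.

infinite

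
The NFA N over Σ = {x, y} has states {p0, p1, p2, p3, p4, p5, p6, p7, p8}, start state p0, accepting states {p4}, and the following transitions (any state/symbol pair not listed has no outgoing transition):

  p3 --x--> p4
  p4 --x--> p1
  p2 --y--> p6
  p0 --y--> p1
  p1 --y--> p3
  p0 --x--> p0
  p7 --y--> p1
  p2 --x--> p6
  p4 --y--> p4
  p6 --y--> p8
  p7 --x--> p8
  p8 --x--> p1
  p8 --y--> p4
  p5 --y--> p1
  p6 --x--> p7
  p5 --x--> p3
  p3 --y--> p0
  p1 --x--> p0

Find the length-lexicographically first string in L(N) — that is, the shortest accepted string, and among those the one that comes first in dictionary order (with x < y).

yyx

A breadth-first search from p0 reaches an accepting state first via the path p0 → p1 → p3 → p4 on input yyx.
No string of length < 3 is accepted (BFS exhausts all shorter strings without reaching an accepting state), and yyx is the lexicographically least accepting string of length 3.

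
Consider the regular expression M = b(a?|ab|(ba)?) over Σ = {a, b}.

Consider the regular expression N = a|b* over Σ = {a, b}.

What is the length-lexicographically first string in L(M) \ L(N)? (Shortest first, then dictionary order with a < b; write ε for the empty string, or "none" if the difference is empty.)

The string ba is accepted by M but not by N.
No shorter string lies in the difference, and ba is the lexicographically first length-2 string in L(M) \ L(N).

ba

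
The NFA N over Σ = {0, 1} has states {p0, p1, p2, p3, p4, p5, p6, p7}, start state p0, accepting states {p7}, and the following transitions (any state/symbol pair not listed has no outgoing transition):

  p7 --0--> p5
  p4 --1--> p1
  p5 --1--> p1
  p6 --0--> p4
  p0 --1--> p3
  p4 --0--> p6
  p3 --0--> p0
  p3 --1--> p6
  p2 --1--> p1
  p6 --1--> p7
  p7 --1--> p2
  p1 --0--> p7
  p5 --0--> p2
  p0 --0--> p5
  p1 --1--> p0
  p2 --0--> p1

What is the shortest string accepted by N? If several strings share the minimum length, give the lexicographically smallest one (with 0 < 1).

010

A breadth-first search from p0 reaches an accepting state first via the path p0 → p5 → p1 → p7 on input 010.
No string of length < 3 is accepted (BFS exhausts all shorter strings without reaching an accepting state), and 010 is the lexicographically least accepting string of length 3.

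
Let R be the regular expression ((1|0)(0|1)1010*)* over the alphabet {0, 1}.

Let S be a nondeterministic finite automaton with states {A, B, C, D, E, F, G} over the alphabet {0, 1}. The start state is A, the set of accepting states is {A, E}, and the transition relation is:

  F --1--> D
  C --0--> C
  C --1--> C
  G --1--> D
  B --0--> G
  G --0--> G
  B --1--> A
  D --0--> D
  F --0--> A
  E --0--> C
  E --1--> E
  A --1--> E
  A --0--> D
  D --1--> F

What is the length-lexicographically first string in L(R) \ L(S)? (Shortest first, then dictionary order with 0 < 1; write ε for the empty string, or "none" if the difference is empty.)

The string 01101 is accepted by R but not by S.
No shorter string lies in the difference, and 01101 is the lexicographically first length-5 string in L(R) \ L(S).

01101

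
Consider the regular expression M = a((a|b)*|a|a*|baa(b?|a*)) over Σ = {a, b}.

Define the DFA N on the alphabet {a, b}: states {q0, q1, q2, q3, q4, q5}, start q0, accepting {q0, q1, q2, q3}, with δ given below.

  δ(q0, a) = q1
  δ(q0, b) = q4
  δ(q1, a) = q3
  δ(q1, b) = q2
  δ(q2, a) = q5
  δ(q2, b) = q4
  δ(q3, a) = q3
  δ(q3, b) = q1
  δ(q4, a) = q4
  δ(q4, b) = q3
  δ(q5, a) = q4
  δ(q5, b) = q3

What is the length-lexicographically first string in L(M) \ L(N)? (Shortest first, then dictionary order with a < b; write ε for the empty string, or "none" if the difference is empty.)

aba

The string aba is accepted by M but not by N.
No shorter string lies in the difference, and aba is the lexicographically first length-3 string in L(M) \ L(N).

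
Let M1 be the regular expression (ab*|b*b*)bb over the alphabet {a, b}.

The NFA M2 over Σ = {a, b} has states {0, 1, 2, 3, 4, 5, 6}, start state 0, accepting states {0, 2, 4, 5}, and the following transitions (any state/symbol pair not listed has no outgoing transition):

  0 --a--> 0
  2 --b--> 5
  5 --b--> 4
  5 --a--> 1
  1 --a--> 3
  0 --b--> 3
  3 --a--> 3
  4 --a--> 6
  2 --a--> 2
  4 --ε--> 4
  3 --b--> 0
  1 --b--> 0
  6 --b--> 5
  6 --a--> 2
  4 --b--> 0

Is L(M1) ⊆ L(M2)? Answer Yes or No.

The string bbb is in L(M1) but not in L(M2).
So L(M1) ⊄ L(M2).

No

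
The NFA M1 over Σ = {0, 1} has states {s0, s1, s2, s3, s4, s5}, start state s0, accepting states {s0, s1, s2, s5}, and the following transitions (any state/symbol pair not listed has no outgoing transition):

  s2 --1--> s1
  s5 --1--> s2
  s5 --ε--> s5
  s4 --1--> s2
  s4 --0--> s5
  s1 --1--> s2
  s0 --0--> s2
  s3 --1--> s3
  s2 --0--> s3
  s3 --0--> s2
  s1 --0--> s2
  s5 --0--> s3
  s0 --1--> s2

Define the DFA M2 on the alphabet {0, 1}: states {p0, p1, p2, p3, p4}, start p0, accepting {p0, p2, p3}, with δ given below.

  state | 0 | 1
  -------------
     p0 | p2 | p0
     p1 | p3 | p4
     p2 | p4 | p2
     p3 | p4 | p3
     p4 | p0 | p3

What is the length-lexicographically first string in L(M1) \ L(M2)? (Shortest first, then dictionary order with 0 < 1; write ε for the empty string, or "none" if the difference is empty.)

010

The string 010 is accepted by M1 but not by M2.
No shorter string lies in the difference, and 010 is the lexicographically first length-3 string in L(M1) \ L(M2).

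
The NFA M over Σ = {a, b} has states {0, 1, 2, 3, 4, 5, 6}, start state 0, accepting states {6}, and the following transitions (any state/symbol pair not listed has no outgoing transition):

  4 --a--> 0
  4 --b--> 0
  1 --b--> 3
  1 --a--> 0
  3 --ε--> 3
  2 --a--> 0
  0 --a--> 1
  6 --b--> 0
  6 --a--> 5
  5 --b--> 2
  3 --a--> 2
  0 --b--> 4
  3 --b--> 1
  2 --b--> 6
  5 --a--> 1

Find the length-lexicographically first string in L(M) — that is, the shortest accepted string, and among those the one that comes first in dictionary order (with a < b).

abab

A breadth-first search from 0 reaches an accepting state first via the path 0 → 1 → 3 → 2 → 6 on input abab.
No string of length < 4 is accepted (BFS exhausts all shorter strings without reaching an accepting state), and abab is the lexicographically least accepting string of length 4.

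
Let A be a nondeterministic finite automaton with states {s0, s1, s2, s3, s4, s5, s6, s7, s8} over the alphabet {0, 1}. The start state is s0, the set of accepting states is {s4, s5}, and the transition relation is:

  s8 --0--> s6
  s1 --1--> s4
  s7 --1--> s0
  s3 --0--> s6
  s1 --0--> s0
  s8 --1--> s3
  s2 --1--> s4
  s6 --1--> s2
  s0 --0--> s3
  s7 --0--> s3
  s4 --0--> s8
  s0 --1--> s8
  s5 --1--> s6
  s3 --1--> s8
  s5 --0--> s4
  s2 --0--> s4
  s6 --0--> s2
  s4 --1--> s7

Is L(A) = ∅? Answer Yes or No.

The string 0000 is accepted: the run s0 → s3 → s6 → s2 → s4 ends in the accepting state s4.
Since at least one string is accepted, L(A) is not empty.

No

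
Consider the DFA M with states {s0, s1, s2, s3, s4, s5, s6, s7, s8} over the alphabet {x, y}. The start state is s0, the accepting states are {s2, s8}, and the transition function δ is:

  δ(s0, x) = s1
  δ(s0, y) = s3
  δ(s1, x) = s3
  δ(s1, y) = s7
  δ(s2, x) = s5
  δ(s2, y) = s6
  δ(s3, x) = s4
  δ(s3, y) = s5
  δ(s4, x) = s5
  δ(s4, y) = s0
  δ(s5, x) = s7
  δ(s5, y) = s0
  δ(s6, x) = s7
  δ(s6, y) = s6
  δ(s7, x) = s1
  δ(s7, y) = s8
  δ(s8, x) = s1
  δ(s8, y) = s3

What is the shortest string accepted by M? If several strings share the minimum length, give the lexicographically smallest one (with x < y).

xyy

A breadth-first search from s0 reaches an accepting state first via the path s0 → s1 → s7 → s8 on input xyy.
No string of length < 3 is accepted (BFS exhausts all shorter strings without reaching an accepting state), and xyy is the lexicographically least accepting string of length 3.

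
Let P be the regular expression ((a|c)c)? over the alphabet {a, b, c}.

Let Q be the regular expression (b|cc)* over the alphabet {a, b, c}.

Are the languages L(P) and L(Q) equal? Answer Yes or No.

No

The string ac is accepted by P but rejected by Q.
So L(P) ≠ L(Q).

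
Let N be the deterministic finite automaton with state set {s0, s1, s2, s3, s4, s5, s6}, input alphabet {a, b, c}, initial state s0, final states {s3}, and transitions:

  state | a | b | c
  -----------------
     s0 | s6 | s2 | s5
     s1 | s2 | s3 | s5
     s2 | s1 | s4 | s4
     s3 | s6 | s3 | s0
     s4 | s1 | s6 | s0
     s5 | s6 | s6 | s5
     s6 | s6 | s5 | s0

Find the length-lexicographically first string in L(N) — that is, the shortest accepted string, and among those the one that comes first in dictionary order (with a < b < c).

A breadth-first search from s0 reaches an accepting state first via the path s0 → s2 → s1 → s3 on input bab.
No string of length < 3 is accepted (BFS exhausts all shorter strings without reaching an accepting state), and bab is the lexicographically least accepting string of length 3.

bab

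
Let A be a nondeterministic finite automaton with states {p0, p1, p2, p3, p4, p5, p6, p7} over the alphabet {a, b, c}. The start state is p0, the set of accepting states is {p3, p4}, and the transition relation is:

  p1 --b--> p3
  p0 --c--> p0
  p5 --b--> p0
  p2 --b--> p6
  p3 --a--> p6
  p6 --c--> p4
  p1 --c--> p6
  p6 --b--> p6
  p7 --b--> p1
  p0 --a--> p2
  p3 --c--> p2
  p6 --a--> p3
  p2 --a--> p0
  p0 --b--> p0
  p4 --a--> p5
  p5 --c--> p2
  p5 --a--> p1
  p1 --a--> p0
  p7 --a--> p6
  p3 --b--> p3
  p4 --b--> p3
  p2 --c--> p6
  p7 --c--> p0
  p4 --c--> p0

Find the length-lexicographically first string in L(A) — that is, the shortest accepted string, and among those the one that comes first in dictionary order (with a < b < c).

A breadth-first search from p0 reaches an accepting state first via the path p0 → p2 → p6 → p3 on input aba.
No string of length < 3 is accepted (BFS exhausts all shorter strings without reaching an accepting state), and aba is the lexicographically least accepting string of length 3.

aba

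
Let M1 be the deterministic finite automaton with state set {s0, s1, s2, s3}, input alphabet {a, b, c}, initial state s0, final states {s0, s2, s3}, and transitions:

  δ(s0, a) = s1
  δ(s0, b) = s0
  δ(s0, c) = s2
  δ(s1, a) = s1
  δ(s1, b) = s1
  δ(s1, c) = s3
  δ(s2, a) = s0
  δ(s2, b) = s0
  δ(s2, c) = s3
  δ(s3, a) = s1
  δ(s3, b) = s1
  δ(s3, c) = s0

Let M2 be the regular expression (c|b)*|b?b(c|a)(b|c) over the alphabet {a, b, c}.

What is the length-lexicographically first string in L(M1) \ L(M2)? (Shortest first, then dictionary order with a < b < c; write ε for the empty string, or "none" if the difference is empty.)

ac

The string ac is accepted by M1 but not by M2.
No shorter string lies in the difference, and ac is the lexicographically first length-2 string in L(M1) \ L(M2).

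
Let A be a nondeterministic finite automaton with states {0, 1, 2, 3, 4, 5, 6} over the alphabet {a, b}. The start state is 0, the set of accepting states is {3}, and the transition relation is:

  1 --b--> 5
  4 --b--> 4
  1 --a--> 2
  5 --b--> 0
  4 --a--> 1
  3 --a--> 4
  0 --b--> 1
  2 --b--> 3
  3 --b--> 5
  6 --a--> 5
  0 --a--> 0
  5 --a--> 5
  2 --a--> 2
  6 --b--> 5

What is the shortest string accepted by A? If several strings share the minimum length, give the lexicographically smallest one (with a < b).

A breadth-first search from 0 reaches an accepting state first via the path 0 → 1 → 2 → 3 on input bab.
No string of length < 3 is accepted (BFS exhausts all shorter strings without reaching an accepting state), and bab is the lexicographically least accepting string of length 3.

bab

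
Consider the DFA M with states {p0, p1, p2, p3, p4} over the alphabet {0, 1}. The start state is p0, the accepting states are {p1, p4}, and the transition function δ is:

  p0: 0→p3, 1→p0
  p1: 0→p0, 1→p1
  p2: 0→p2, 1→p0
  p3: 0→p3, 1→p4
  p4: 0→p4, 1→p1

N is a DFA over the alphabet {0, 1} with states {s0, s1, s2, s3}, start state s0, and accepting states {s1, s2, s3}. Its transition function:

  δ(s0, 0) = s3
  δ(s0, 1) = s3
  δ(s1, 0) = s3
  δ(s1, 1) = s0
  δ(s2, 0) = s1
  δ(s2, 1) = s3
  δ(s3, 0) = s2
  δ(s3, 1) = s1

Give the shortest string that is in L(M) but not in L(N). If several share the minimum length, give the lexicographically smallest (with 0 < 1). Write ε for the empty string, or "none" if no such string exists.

011

The string 011 is accepted by M but not by N.
No shorter string lies in the difference, and 011 is the lexicographically first length-3 string in L(M) \ L(N).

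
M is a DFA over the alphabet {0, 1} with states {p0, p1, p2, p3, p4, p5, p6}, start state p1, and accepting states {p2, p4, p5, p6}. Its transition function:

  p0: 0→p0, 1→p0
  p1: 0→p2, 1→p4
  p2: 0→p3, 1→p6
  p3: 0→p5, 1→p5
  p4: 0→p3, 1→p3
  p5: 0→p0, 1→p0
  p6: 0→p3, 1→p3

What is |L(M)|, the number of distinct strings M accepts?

13

The useful subgraph on states {p1, p2, p3, p4, p5, p6} is acyclic, so L(M) is finite; the longest accepting path visits 5 useful states, giving maximum string length 4.
Counting accepting paths from p1 by length: 2 of length 1, 1 of length 2, 6 of length 3, 4 of length 4. Total 13.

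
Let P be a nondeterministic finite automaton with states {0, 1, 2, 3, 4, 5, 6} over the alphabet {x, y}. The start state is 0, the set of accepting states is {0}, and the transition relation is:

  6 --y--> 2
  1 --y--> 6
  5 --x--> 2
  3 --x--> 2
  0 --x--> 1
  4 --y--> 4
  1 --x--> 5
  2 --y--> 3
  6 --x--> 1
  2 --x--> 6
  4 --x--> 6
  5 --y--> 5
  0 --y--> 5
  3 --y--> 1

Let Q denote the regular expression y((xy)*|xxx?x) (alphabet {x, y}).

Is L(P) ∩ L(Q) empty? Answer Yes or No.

Converting the expression Q to a DFA (subset construction, then merging equivalent states) gives the minimal DFA with states {q0, q1, q2, q3, q4, q5, q6, q7, q8}, start state q0, accepting states {q2, q5, q6, q8} and transitions q0: x→q1, y→q2; q1: x→q1, y→q1; q2: x→q3, y→q1; q3: x→q4, y→q5; q4: x→q6, y→q1; q5: x→q7, y→q1; q6: x→q8, y→q1; q7: x→q1, y→q5; q8: x→q1, y→q1.
Exploring the product automaton P × Q from the start pair (0, q0), following both machines on each input symbol, reaches 13 state pairs: (0, q0), (1, q1), (5, q2), (5, q1), (6, q1), (2, q3), (2, q1), (6, q4), (3, q5), (3, q1), (1, q6), (2, q7), (5, q8).
P accepts in {0} and Q accepts in {q2, q5, q6, q8}; no reachable pair has both components accepting, so no string drives both machines to acceptance simultaneously and L(P) ∩ L(Q) = ∅.
So no string is accepted by both, and the intersection is empty.

Yes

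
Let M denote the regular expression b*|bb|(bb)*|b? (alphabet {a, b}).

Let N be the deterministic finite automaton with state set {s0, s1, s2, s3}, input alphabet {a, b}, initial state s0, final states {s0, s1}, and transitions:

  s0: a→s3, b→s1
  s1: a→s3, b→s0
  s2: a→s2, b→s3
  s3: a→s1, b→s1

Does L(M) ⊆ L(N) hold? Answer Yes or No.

Converting the expression M to a DFA (subset construction, then merging equivalent states) gives the minimal DFA with states {m0, m1}, start state m0, accepting states {m0} and transitions m0: a→m1, b→m0; m1: a→m1, b→m1.
Exploring the product automaton M × N from the start pair (m0, s0), following both machines on each input symbol, reaches 5 state pairs: (m0, s0), (m1, s3), (m0, s1), (m1, s1), (m1, s0).
M accepts in {m0} and N accepts in {s0, s1}. The reachable pairs whose M-component is accepting are (m0, s0), (m0, s1); in each of them the N-component is accepting too, so the product for L(M) \ L(N) (M-component accepting, N-component rejecting) has no reachable accepting pair and the difference is empty.
Hence every string in L(M) is also in L(N).

Yes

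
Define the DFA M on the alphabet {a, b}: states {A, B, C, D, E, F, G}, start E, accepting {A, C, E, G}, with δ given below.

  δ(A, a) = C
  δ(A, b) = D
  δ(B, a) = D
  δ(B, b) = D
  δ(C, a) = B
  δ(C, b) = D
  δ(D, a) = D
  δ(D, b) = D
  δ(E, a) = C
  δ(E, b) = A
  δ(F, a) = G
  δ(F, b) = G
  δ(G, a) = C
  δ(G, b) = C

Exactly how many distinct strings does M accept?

4

The useful subgraph on states {A, C, E} is acyclic, so L(M) is finite; the longest accepting path visits 3 useful states, giving maximum string length 2.
Counting accepting paths from E by length: 1 of length 0, 2 of length 1, 1 of length 2. Total 4.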